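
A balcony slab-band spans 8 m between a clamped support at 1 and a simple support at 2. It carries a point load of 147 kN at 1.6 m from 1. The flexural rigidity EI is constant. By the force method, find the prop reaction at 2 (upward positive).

R_2 = 8.232 kN

Remove the prop at 2; the released (primary) structure is a cantilever built in at 1.
Downward deflection at the released point 2 due to the loads:
  point load 147 at a = 1.6: Pa²(3L − a)/(6EI) = 1405/EI
Tip deflection under a unit load at 2: L³/(3EI) = 170.7/EI.
Compatibility at 2: δ_0 − R_2·δ_{22} = 0, so R_2 = 1405/170.7 = 8.232 kN.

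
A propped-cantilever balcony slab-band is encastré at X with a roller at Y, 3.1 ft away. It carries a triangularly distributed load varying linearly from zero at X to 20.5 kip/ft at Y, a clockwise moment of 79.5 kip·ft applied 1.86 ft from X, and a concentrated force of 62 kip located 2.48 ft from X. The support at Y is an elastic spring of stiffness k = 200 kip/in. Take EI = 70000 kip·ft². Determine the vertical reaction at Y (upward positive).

R_Y = 23.73 kip

Release the roller at Y. Primary structure: cantilever fixed at X.
Free-end deflection of the primary structure under the applied loading (downward +):
  triangular load, peak 20.5 at the free end: 11w₀L⁴/(120EI) = 173.5/EI
  clockwise couple 79.5 at a = 1.86: M₀a(2L − a)/(2EI) = 320.9/EI
  point load 62 at a = 2.48: Pa²(3L − a)/(6EI) = 433.4/EI
  δ_0 = 927.9/EI
Tip deflection under a unit load at Y: L³/(3EI) = 9.93/EI.
With EI = 70000 kip·ft²: δ_0 = 0.013255 ft and δ_{YY} = 0.000142 ft/kip.
Compatibility — the spring shortens by R_Y/k under the reaction it provides: δ_0 − R_Y·δ_{YY} = R_Y/k. With 1/k = 1/(200×12) ft/kip = 0.000417 ft/kip, R_Y = δ_0 / (δ_{YY} + 1/k) = 0.013255 / (0.000142 + 0.000417) = 23.73 kip.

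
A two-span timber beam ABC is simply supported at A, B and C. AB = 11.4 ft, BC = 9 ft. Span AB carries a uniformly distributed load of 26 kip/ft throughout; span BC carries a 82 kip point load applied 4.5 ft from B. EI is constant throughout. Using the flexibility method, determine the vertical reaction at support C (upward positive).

Take M_B as the redundant. Released structure: two simple spans AB and BC with a hinge at B.
Discontinuity in slope at B on the released structure — sum the simple-span end rotations:
  span AB: UDL 26: wL³/(24EI) = 1605/EI
  span BC: point load 82 at a = 4.5: Pab(L + b)/(6LEI) = 415.1/EI
  relative rotation θ_0 = (1605 + 415.1)/EI = 2020/EI
A unit hogging moment at B produces rotation L₁/(3EI) + L₂/(3EI) = 6.8/EI.
Compatibility: M_B·(L₁+L₂)/(3EI) = θ_0, giving M_B = 297.1 kip·ft (hogging).
Span BC, ΣM about C: R_B^{BC}·9 = 369 + 297.1, so R_B^{BC} = 74.01 kip and R_C = 82 − 74.01 = 7.991 kip.

R_C = 7.991 kip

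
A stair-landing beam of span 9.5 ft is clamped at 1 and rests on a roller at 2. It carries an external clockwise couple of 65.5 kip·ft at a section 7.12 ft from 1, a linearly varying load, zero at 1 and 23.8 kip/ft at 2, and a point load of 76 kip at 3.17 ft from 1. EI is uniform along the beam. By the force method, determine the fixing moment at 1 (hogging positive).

M_1 = 232.5 kip·ft

Release the roller at 2. Primary structure: cantilever fixed at 1.
Primary-structure tip deflection at 2 by superposition:
  clockwise couple 65.5 at a = 7.12: M₀a(2L − a)/(2EI) = 2770/EI
  triangular load, peak 23.8 at the free end: 11w₀L⁴/(120EI) = 17770/EI
  point load 76 at a = 3.17: Pa²(3L − a)/(6EI) = 3224/EI
  δ_0 = 23764/EI
Tip deflection under a unit load at 2: L³/(3EI) = 285.8/EI.
The prop prevents deflection at 2: R_2 = δ_0/δ_{22} = 23764/285.8 = 83.15 kip.
Moment equilibrium about 1: M_1 = Σ(load moments about 1) − R_2·L = 1022 − 83.15×9.5 = 232.5 kip·ft.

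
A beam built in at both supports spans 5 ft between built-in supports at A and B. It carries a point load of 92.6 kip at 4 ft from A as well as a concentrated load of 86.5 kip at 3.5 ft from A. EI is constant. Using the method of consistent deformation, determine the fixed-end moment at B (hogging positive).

M_B = 122.8 kip·ft

Release both end moments; the primary structure is a simply-supported span AB with redundants M_A and M_B.
On the primary (simply-supported) span, the end slopes from the loading are:
  at A: point load 92.6 at a = 4: Pab(L + b)/(6LEI) = 74.08/EI
  at B: point load 92.6 at a = 4: Pab(L + a)/(6LEI) = 111.1/EI
  at A: point load 86.5 at a = 3.5: Pab(L + b)/(6LEI) = 98.39/EI
  at B: point load 86.5 at a = 3.5: Pab(L + a)/(6LEI) = 128.7/EI
  θ_A0 = 172.5/EI,  θ_B0 = 239.8/EI
Flexibility coefficients: a unit moment at one end gives L/(3EI) there and L/(6EI) at the far end, so f₁₁ = f₂₂ = 1.667/EI and f₁₂ = f₂₁ = 0.8333/EI.
Compatibility — zero rotation at each built-in end:
  1.667 M_A + 0.8333 M_B = 172.5
  0.8333 M_A + 1.667 M_B = 239.8
Solving the pair gives M_A = 42.06 kip·ft and M_B = 122.8 kip·ft (hogging).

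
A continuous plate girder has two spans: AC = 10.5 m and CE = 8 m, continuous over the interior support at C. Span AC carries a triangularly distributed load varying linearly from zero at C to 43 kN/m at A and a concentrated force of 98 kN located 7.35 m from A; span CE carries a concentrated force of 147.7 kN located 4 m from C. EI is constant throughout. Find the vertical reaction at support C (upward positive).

R_C = 296.3 kN

Release continuity at C by inserting a hinge; the redundant is the internal moment M_C. The primary structure is two simply-supported spans AC and CE.
Discontinuity in slope at C on the released structure — sum the simple-span end rotations:
  span AC: triangular load, peak 43: 7w₀L³/(360EI) = 967.9/EI
  span AC: point load 98 at a = 7.35: Pab(L + a)/(6LEI) = 642.9/EI
  span CE: point load 147.7 at a = 4: Pab(L + b)/(6LEI) = 590.8/EI
  relative rotation θ_0 = (1611 + 590.8)/EI = 2202/EI
A unit hogging moment at C produces rotation L₁/(3EI) + L₂/(3EI) = 6.167/EI.
Slope continuity at C: θ_0 = M_C·6.167/EI, so M_C = 2202/6.167 = 357 kN·m (hogging).
Span AC, ΣM about A with M_C applied at C: R_C^{AC}·10.5 = 1510 + 357, so R_C^{AC} = 177.9 kN and R_A = 323.8 − 177.9 = 145.9 kN.
Span CE, ΣM about E: R_C^{CE}·8 = 590.8 + 357, so R_C^{CE} = 118.5 kN and R_E = 147.7 − 118.5 = 29.22 kN.
R_C = 177.9 + 118.5 = 296.3 kN.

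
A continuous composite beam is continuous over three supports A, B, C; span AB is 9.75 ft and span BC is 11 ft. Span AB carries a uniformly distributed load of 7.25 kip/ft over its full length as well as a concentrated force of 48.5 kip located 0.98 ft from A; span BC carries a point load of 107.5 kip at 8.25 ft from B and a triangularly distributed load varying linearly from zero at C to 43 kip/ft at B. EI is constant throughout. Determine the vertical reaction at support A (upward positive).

R_A = 47.29 kip

Take M_B as the redundant. Released structure: two simple spans AB and BC with a hinge at B.
Discontinuity in slope at B on the released structure — sum the simple-span end rotations:
  span AB: UDL 7.25: wL³/(24EI) = 280/EI
  span AB: point load 48.5 at a = 0.98: Pab(L + a)/(6LEI) = 76.46/EI
  span BC: point load 107.5 at a = 8.25: Pab(L + b)/(6LEI) = 508.1/EI
  span BC: triangular load, peak 43: w₀L³/(45EI) = 1272/EI
  relative rotation θ_0 = (356.4 + 1780)/EI = 2136/EI
A unit hogging moment at B produces rotation L₁/(3EI) + L₂/(3EI) = 6.917/EI.
Slope continuity at B: θ_0 = M_B·6.917/EI, so M_B = 2136/6.917 = 308.9 kip·ft (hogging).
Span AB, ΣM about A with M_B applied at B: R_B^{AB}·9.75 = 392.1 + 308.9, so R_B^{AB} = 71.9 kip and R_A = 119.2 − 71.9 = 47.29 kip.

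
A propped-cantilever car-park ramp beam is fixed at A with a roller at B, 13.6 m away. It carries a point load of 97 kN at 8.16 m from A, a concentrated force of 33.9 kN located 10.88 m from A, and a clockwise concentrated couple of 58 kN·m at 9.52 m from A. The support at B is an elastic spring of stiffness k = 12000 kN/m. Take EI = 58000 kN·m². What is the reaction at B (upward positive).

R_B = 71.18 kN

Take the reaction at B as the redundant and release it; the primary structure is a cantilever fixed at A.
Deflection at B on the released cantilever, summing each load's contribution:
  point load 97 at a = 8.16: Pa²(3L − a)/(6EI) = 35136/EI
  point load 33.9 at a = 10.88: Pa²(3L − a)/(6EI) = 20011/EI
  clockwise couple 58 at a = 9.52: M₀a(2L − a)/(2EI) = 4881/EI
  δ_0 = 60028/EI
Tip deflection under a unit load at B: L³/(3EI) = 838.5/EI.
With EI = 58000 kN·m²: δ_0 = 1.035 m and δ_{BB} = 0.014457 m/kN.
Compatibility — the spring shortens by R_B/k under the reaction it provides: δ_0 − R_B·δ_{BB} = R_B/k. With 1/k = 0.000083 m/kN, R_B = δ_0 / (δ_{BB} + 1/k) = 1.035 / (0.014457 + 0.000083) = 71.18 kN.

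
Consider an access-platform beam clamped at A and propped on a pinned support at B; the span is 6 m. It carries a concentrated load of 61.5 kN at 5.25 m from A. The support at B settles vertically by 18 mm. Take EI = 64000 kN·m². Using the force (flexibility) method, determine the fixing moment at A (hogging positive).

Release the roller at B. Primary structure: cantilever fixed at A.
Downward deflection at the released point B due to the loads:
  point load 61.5 at a = 5.25: Pa²(3L − a)/(6EI) = 3602/EI
Tip deflection under a unit load at B: L³/(3EI) = 72/EI.
With EI = 64000 kN·m²: δ_0 = 0.056282 m and δ_{BB} = 0.001125 m/kN.
Compatibility — the beam at B must follow the support down by 0.018 m: δ_0 − R_B·δ_{BB} = 0.018, so R_B = (0.056282 − 0.018)/0.001125 = 34.03 kN.
Moment equilibrium about A: M_A = Σ(load moments about A) − R_B·L = 322.9 − 34.03×6 = 118.7 kN·m.

M_A = 118.7 kN·m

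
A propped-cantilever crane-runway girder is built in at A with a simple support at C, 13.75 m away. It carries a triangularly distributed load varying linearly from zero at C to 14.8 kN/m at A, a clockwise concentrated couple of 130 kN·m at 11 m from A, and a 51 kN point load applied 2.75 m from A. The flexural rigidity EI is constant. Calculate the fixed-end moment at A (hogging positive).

Take the reaction at C as the redundant and release it; the primary structure is a cantilever fixed at A.
Deflection at C on the released cantilever, summing each load's contribution:
  triangular load, peak 14.8 at the fixed end: w₀L⁴/(30EI) = 17634/EI
  clockwise couple 130 at a = 11: M₀a(2L − a)/(2EI) = 11798/EI
  point load 51 at a = 2.75: Pa²(3L − a)/(6EI) = 2475/EI
  δ_0 = 31906/EI
Tip deflection under a unit load at C: L³/(3EI) = 866.5/EI.
The prop prevents deflection at C: R_C = δ_0/δ_{CC} = 31906/866.5 = 36.82 kN.
Moment equilibrium about A: M_A = Σ(load moments about A) − R_C·L = 736.6 − 36.82×13.75 = 230.3 kN·m.

M_A = 230.3 kN·m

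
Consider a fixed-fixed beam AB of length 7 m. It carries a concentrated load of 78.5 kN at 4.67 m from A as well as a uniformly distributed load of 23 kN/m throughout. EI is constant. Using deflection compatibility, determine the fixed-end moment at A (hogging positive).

Release both end moments; the primary structure is a simply-supported span AB with redundants M_A and M_B.
On the primary (simply-supported) span, the end slopes from the loading are:
  at A: point load 78.5 at a = 4.67: Pab(L + b)/(6LEI) = 189.7/EI
  at B: point load 78.5 at a = 4.67: Pab(L + a)/(6LEI) = 237.3/EI
  at A: UDL 23: wL³/(24EI) = 328.7/EI
  at B: UDL 23: wL³/(24EI) = 328.7/EI
  θ_A0 = 518.5/EI,  θ_B0 = 566/EI
Flexibility coefficients: a unit moment at one end gives L/(3EI) there and L/(6EI) at the far end, so f₁₁ = f₂₂ = 2.333/EI and f₁₂ = f₂₁ = 1.167/EI.
Compatibility — zero rotation at each built-in end:
  2.333 M_A + 1.167 M_B = 518.5
  1.167 M_A + 2.333 M_B = 566
Solving the pair gives M_A = 134.5 kN·m and M_B = 175.3 kN·m (hogging).

M_A = 134.5 kN·m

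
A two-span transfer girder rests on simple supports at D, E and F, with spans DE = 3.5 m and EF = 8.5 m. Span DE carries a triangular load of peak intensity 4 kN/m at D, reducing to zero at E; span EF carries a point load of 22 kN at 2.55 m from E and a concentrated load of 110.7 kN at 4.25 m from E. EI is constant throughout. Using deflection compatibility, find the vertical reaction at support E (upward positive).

R_E = 133.4 kN

Take M_E as the redundant. Released structure: two simple spans DE and EF with a hinge at E.
Rotations at E on the released spans (each span's end-slope, ×1/EI):
  span DE: triangular load, peak 4: 7w₀L³/(360EI) = 3.335/EI
  span EF: point load 22 at a = 2.55: Pab(L + b)/(6LEI) = 94.58/EI
  span EF: point load 110.7 at a = 4.25: Pab(L + b)/(6LEI) = 499.9/EI
  relative rotation θ_0 = (3.335 + 594.5)/EI = 597.8/EI
A unit hogging moment at E produces rotation L₁/(3EI) + L₂/(3EI) = 4/EI.
Slope continuity at E: θ_0 = M_E·4/EI, so M_E = 597.8/4 = 149.4 kN·m (hogging).
Span DE, ΣM about D with M_E applied at E: R_E^{DE}·3.5 = 8.167 + 149.4, so R_E^{DE} = 45.03 kN and R_D = 7 − 45.03 = -38.03 kN.
Span EF, ΣM about F: R_E^{EF}·8.5 = 601.4 + 149.4, so R_E^{EF} = 88.33 kN and R_F = 132.7 − 88.33 = 44.37 kN.
R_E = 45.03 + 88.33 = 133.4 kN.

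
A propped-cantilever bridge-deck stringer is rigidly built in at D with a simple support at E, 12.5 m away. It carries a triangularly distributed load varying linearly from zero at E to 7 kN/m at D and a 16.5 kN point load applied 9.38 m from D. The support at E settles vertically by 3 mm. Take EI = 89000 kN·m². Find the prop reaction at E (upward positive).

R_E = 18.79 kN

Remove the prop at E; the released (primary) structure is a cantilever built in at D.
Downward deflection at the released point E due to the loads:
  triangular load, peak 7 at the fixed end: w₀L⁴/(30EI) = 5697/EI
  point load 16.5 at a = 9.38: Pa²(3L − a)/(6EI) = 6804/EI
  δ_0 = 12500/EI
Tip deflection under a unit load at E: L³/(3EI) = 651/EI.
With EI = 89000 kN·m²: δ_0 = 0.14045 m and δ_{EE} = 0.007315 m/kN.
Compatibility — the beam at E must follow the support down by 0.003 m: δ_0 − R_E·δ_{EE} = 0.003, so R_E = (0.14045 − 0.003)/0.007315 = 18.79 kN.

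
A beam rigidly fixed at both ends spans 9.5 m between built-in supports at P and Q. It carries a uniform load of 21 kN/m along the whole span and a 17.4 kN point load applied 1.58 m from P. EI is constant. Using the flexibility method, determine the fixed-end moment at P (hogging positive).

M_P = 177 kN·m

Release both end moments; the primary structure is a simply-supported span PQ with redundants M_P and M_Q.
End rotations of the released simple span under the applied load (×1/EI):
  at P: UDL 21: wL³/(24EI) = 750.2/EI
  at Q: UDL 21: wL³/(24EI) = 750.2/EI
  at P: point load 17.4 at a = 1.58: Pab(L + b)/(6LEI) = 66.54/EI
  at Q: point load 17.4 at a = 1.58: Pab(L + a)/(6LEI) = 42.32/EI
  θ_P0 = 816.7/EI,  θ_Q0 = 792.5/EI
Flexibility coefficients: a unit moment at one end gives L/(3EI) there and L/(6EI) at the far end, so f₁₁ = f₂₂ = 3.167/EI and f₁₂ = f₂₁ = 1.583/EI.
Compatibility — zero rotation at each built-in end:
  3.167 M_P + 1.583 M_Q = 816.7
  1.583 M_P + 3.167 M_Q = 792.5
Solving the pair gives M_P = 177 kN·m and M_Q = 161.7 kN·m (hogging).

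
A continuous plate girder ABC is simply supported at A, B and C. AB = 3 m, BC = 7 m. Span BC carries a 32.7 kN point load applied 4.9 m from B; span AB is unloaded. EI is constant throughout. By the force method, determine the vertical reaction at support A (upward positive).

R_A = -7.29 kN

Release continuity at B by inserting a hinge; the redundant is the internal moment M_B. The primary structure is two simply-supported spans AB and BC.
End slopes at the hinge B, treating each span as simply supported:
  span BC: point load 32.7 at a = 4.9: Pab(L + b)/(6LEI) = 72.9/EI
  relative rotation θ_0 = (0 + 72.9)/EI = 72.9/EI
A unit hogging moment at B produces rotation L₁/(3EI) + L₂/(3EI) = 3.333/EI.
Compatibility: M_B·(L₁+L₂)/(3EI) = θ_0, giving M_B = 21.87 kN·m (hogging).
Span AB, ΣM about A with M_B applied at B: R_B^{AB}·3 = 0 + 21.87, so R_B^{AB} = 7.29 kN and R_A = 0 − 7.29 = -7.29 kN.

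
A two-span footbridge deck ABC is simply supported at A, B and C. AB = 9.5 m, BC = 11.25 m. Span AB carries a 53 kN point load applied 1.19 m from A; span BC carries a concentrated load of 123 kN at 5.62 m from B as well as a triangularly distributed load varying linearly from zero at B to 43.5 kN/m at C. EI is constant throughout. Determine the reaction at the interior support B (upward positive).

Take M_B as the redundant. Released structure: two simple spans AB and BC with a hinge at B.
End slopes at the hinge B, treating each span as simply supported:
  span AB: point load 53 at a = 1.19: Pab(L + a)/(6LEI) = 98.29/EI
  span BC: point load 123 at a = 5.62: Pab(L + b)/(6LEI) = 973.2/EI
  span BC: triangular load, peak 43.5: 7w₀L³/(360EI) = 1204/EI
  relative rotation θ_0 = (98.29 + 2178)/EI = 2276/EI
A unit hogging moment at B produces rotation L₁/(3EI) + L₂/(3EI) = 6.917/EI.
Compatibility: M_B·(L₁+L₂)/(3EI) = θ_0, giving M_B = 329 kN·m (hogging).
Span AB, ΣM about A with M_B applied at B: R_B^{AB}·9.5 = 63.07 + 329, so R_B^{AB} = 41.27 kN and R_A = 53 − 41.27 = 11.73 kN.
Span BC, ΣM about C: R_B^{BC}·11.25 = 1610 + 329, so R_B^{BC} = 172.4 kN and R_C = 367.7 − 172.4 = 195.3 kN.
R_B = 41.27 + 172.4 = 213.6 kN.

R_B = 213.6 kN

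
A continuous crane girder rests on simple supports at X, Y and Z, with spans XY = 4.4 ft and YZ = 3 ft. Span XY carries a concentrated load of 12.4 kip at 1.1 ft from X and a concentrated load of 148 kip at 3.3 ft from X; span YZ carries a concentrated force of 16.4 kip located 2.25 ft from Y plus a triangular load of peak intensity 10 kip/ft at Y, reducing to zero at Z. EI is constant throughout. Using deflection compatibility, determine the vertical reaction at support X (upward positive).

R_X = 29.91 kip

Insert a hinge at Y; M_Y is the redundant, and each span becomes simply supported.
Discontinuity in slope at Y on the released structure — sum the simple-span end rotations:
  span XY: point load 12.4 at a = 1.1: Pab(L + a)/(6LEI) = 9.377/EI
  span XY: point load 148 at a = 3.3: Pab(L + a)/(6LEI) = 156.7/EI
  span YZ: point load 16.4 at a = 2.25: Pab(L + b)/(6LEI) = 5.766/EI
  span YZ: triangular load, peak 10: w₀L³/(45EI) = 6/EI
  relative rotation θ_0 = (166.1 + 11.77)/EI = 177.8/EI
A unit hogging moment at Y produces rotation L₁/(3EI) + L₂/(3EI) = 2.467/EI.
Compatibility: M_Y·(L₁+L₂)/(3EI) = θ_0, giving M_Y = 72.1 kip·ft (hogging).
Span XY, ΣM about X with M_Y applied at Y: R_Y^{XY}·4.4 = 502 + 72.1, so R_Y^{XY} = 130.5 kip and R_X = 160.4 − 130.5 = 29.91 kip.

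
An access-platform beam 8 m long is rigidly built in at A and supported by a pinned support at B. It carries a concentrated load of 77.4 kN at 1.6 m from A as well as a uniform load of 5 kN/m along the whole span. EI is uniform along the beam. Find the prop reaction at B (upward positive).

Release the roller at B. Primary structure: cantilever fixed at A.
Free-end deflection of the primary structure under the applied loading (downward +):
  point load 77.4 at a = 1.6: Pa²(3L − a)/(6EI) = 739.7/EI
  UDL 5: wL⁴/(8EI) = 2560/EI
  δ_0 = 3300/EI
Tip deflection under a unit load at B: L³/(3EI) = 170.7/EI.
Compatibility at B: δ_0 − R_B·δ_{BB} = 0, so R_B = 3300/170.7 = 19.33 kN.

R_B = 19.33 kN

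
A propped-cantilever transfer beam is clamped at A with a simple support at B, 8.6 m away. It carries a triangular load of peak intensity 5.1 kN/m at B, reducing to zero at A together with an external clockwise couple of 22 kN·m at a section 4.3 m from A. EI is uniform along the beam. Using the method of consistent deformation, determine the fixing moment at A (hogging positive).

M_A = 19.25 kN·m

Remove the prop at B; the released (primary) structure is a cantilever built in at A.
Downward deflection at the released point B due to the loads:
  triangular load, peak 5.1 at the free end: 11w₀L⁴/(120EI) = 2557/EI
  clockwise couple 22 at a = 4.3: M₀a(2L − a)/(2EI) = 610.2/EI
  δ_0 = 3167/EI
Tip deflection under a unit load at B: L³/(3EI) = 212/EI.
The prop prevents deflection at B: R_B = δ_0/δ_{BB} = 3167/212 = 14.94 kN.
Moment equilibrium about A: M_A = Σ(load moments about A) − R_B·L = 147.7 − 14.94×8.6 = 19.25 kN·m.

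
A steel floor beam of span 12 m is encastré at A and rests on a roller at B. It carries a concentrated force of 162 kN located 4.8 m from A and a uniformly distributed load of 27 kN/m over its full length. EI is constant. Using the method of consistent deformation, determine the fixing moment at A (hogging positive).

Remove the prop at B; the released (primary) structure is a cantilever built in at A.
Downward deflection at the released point B due to the loads:
  point load 162 at a = 4.8: Pa²(3L − a)/(6EI) = 19409/EI
  UDL 27: wL⁴/(8EI) = 69984/EI
  δ_0 = 89393/EI
Flexibility coefficient — unit upward force at B: δ_{BB} = L³/(3EI) = 576/EI.
The prop prevents deflection at B: R_B = δ_0/δ_{BB} = 89393/576 = 155.2 kN.
Moment equilibrium about A: M_A = Σ(load moments about A) − R_B·L = 2722 − 155.2×12 = 859.2 kN·m.

M_A = 859.2 kN·m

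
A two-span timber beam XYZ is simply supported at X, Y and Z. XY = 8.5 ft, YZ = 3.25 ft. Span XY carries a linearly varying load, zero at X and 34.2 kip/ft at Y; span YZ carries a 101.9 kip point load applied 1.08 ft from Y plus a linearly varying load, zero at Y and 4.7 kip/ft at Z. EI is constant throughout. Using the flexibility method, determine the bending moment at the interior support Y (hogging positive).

Release continuity at Y by inserting a hinge; the redundant is the internal moment M_Y. The primary structure is two simply-supported spans XY and YZ.
End slopes at the hinge Y, treating each span as simply supported:
  span XY: triangular load, peak 34.2: w₀L³/(45EI) = 466.7/EI
  span YZ: point load 101.9 at a = 1.08: Pab(L + b)/(6LEI) = 66.38/EI
  span YZ: triangular load, peak 4.7: 7w₀L³/(360EI) = 3.137/EI
  relative rotation θ_0 = (466.7 + 69.51)/EI = 536.2/EI
A unit hogging moment at Y produces rotation L₁/(3EI) + L₂/(3EI) = 3.917/EI.
Slope continuity at Y: θ_0 = M_Y·3.917/EI, so M_Y = 536.2/3.917 = 136.9 kip·ft (hogging).

M_Y = 136.9 kip·ft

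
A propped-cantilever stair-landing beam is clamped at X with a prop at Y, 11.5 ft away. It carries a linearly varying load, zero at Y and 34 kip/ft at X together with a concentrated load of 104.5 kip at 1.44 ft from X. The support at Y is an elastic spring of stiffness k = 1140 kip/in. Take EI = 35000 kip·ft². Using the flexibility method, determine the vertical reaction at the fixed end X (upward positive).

Choose R_Y as the redundant. The primary structure is the cantilever fixed at X.
Primary-structure tip deflection at Y by superposition:
  triangular load, peak 34 at the fixed end: w₀L⁴/(30EI) = 19822/EI
  point load 104.5 at a = 1.44: Pa²(3L − a)/(6EI) = 1194/EI
  δ_0 = 21016/EI
Flexibility coefficient — unit upward force at Y: δ_{YY} = L³/(3EI) = 507/EI.
With EI = 35000 kip·ft²: δ_0 = 0.60046 ft and δ_{YY} = 0.014485 ft/kip.
Compatibility — the spring shortens by R_Y/k under the reaction it provides: δ_0 − R_Y·δ_{YY} = R_Y/k. With 1/k = 1/(1140×12) ft/kip = 0.000073 ft/kip, R_Y = δ_0 / (δ_{YY} + 1/k) = 0.60046 / (0.014485 + 0.000073) = 41.25 kip.
Vertical equilibrium: R_X = ΣP − R_Y = 300 − 41.25 = 258.8 kip.

R_X = 258.8 kip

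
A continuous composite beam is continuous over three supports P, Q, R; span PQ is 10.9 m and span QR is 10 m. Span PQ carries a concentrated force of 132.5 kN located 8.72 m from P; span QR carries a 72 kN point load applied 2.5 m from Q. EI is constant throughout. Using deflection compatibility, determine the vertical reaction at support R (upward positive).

Release continuity at Q by inserting a hinge; the redundant is the internal moment M_Q. The primary structure is two simply-supported spans PQ and QR.
End slopes at the hinge Q, treating each span as simply supported:
  span PQ: point load 132.5 at a = 8.72: Pab(L + a)/(6LEI) = 755.6/EI
  span QR: point load 72 at a = 2.5: Pab(L + b)/(6LEI) = 393.8/EI
  relative rotation θ_0 = (755.6 + 393.8)/EI = 1149/EI
A unit hogging moment at Q produces rotation L₁/(3EI) + L₂/(3EI) = 6.967/EI.
Compatibility: M_Q·(L₁+L₂)/(3EI) = θ_0, giving M_Q = 165 kN·m (hogging).
Span QR, ΣM about R: R_Q^{QR}·10 = 540 + 165, so R_Q^{QR} = 70.5 kN and R_R = 72 − 70.5 = 1.502 kN.

R_R = 1.502 kN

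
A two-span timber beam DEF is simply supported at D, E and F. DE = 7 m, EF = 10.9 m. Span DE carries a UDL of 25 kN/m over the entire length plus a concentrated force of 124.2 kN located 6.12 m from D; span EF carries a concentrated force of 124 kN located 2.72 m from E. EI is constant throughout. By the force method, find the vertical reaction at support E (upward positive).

Take M_E as the redundant. Released structure: two simple spans DE and EF with a hinge at E.
End slopes at the hinge E, treating each span as simply supported:
  span DE: UDL 25: wL³/(24EI) = 357.3/EI
  span DE: point load 124.2 at a = 6.12: Pab(L + a)/(6LEI) = 208.9/EI
  span EF: point load 124 at a = 2.72: Pab(L + b)/(6LEI) = 804.9/EI
  relative rotation θ_0 = (566.2 + 804.9)/EI = 1371/EI
A unit hogging moment at E produces rotation L₁/(3EI) + L₂/(3EI) = 5.967/EI.
Slope continuity at E: θ_0 = M_E·5.967/EI, so M_E = 1371/5.967 = 229.8 kN·m (hogging).
Span DE, ΣM about D with M_E applied at E: R_E^{DE}·7 = 1373 + 229.8, so R_E^{DE} = 228.9 kN and R_D = 299.2 − 228.9 = 70.29 kN.
Span EF, ΣM about F: R_E^{EF}·10.9 = 1014 + 229.8, so R_E^{EF} = 114.1 kN and R_F = 124 − 114.1 = 9.86 kN.
R_E = 228.9 + 114.1 = 343.1 kN.

R_E = 343.1 kN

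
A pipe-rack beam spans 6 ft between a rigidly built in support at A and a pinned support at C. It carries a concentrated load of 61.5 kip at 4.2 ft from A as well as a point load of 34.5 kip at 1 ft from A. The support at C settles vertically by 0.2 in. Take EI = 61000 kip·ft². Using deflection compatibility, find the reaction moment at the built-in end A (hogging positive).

Remove the prop at C; the released (primary) structure is a cantilever built in at A.
Primary-structure tip deflection at C by superposition:
  point load 61.5 at a = 4.2: Pa²(3L − a)/(6EI) = 2495/EI
  point load 34.5 at a = 1: Pa²(3L − a)/(6EI) = 97.75/EI
  δ_0 = 2593/EI
Flexibility coefficient — unit upward force at C: δ_{CC} = L³/(3EI) = 72/EI.
With EI = 61000 kip·ft²: δ_0 = 0.042507 ft and δ_{CC} = 0.00118 ft/kip.
Compatibility — the beam at C must follow the support down by 0.01667 ft: δ_0 − R_C·δ_{CC} = 0.01667, so R_C = (0.042507 − 0.01667)/0.00118 = 21.89 kip.
Moment equilibrium about A: M_A = Σ(load moments about A) − R_C·L = 292.8 − 21.89×6 = 161.4 kip·ft.

M_A = 161.4 kip·ft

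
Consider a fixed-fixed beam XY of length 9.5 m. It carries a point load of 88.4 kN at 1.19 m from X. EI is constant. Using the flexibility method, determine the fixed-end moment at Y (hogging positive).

M_Y = 11.53 kN·m

Take the two fixed-end moments M_X, M_Y as redundants; the released structure is the simple span XY.
End rotations of the released simple span under the applied load (×1/EI):
  at X: point load 88.4 at a = 1.19: Pab(L + b)/(6LEI) = 273.1/EI
  at Y: point load 88.4 at a = 1.19: Pab(L + a)/(6LEI) = 163.9/EI
  θ_X0 = 273.1/EI,  θ_Y0 = 163.9/EI
Flexibility coefficients: a unit moment at one end gives L/(3EI) there and L/(6EI) at the far end, so f₁₁ = f₂₂ = 3.167/EI and f₁₂ = f₂₁ = 1.583/EI.
Compatibility — zero rotation at each built-in end:
  3.167 M_X + 1.583 M_Y = 273.1
  1.583 M_X + 3.167 M_Y = 163.9
Solving the pair gives M_X = 80.49 kN·m and M_Y = 11.53 kN·m (hogging).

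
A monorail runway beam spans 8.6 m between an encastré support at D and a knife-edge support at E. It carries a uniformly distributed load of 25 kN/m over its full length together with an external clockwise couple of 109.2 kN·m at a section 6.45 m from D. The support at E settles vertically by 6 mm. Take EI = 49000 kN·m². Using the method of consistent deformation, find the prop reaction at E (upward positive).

R_E = 97.09 kN

Release the roller at E. Primary structure: cantilever fixed at D.
Free-end deflection of the primary structure under the applied loading (downward +):
  UDL 25: wL⁴/(8EI) = 17094/EI
  clockwise couple 109.2 at a = 6.45: M₀a(2L − a)/(2EI) = 3786/EI
  δ_0 = 20880/EI
Flexibility coefficient — unit upward force at E: δ_{EE} = L³/(3EI) = 212/EI.
With EI = 49000 kN·m²: δ_0 = 0.42612 m and δ_{EE} = 0.004327 m/kN.
Compatibility — the beam at E must follow the support down by 0.006 m: δ_0 − R_E·δ_{EE} = 0.006, so R_E = (0.42612 − 0.006)/0.004327 = 97.09 kN.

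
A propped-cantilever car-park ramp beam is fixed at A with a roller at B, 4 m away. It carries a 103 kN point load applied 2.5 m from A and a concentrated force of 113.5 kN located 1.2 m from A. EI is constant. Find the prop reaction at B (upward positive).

Release the roller at B. Primary structure: cantilever fixed at A.
Deflection at B on the released cantilever, summing each load's contribution:
  point load 103 at a = 2.5: Pa²(3L − a)/(6EI) = 1019/EI
  point load 113.5 at a = 1.2: Pa²(3L − a)/(6EI) = 294.2/EI
  δ_0 = 1313/EI
Tip deflection under a unit load at B: L³/(3EI) = 21.33/EI.
The prop prevents deflection at B: R_B = δ_0/δ_{BB} = 1313/21.33 = 61.57 kN.

R_B = 61.57 kN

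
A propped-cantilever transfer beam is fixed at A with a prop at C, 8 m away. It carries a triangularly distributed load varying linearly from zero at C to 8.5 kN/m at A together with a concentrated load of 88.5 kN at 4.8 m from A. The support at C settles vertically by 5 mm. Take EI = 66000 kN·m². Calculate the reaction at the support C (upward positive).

R_C = 43.1 kN

Release the roller at C. Primary structure: cantilever fixed at A.
Free-end deflection of the primary structure under the applied loading (downward +):
  triangular load, peak 8.5 at the fixed end: w₀L⁴/(30EI) = 1161/EI
  point load 88.5 at a = 4.8: Pa²(3L − a)/(6EI) = 6525/EI
  δ_0 = 7685/EI
Flexibility coefficient — unit upward force at C: δ_{CC} = L³/(3EI) = 170.7/EI.
With EI = 66000 kN·m²: δ_0 = 0.11645 m and δ_{CC} = 0.002586 m/kN.
Compatibility — the beam at C must follow the support down by 0.005 m: δ_0 − R_C·δ_{CC} = 0.005, so R_C = (0.11645 − 0.005)/0.002586 = 43.1 kN.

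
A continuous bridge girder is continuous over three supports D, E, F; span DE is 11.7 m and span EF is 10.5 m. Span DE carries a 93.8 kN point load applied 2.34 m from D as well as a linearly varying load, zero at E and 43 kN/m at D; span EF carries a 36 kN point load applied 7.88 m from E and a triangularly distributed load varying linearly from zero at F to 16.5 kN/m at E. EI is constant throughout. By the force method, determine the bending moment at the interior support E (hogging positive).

Insert a hinge at E; M_E is the redundant, and each span becomes simply supported.
Rotations at E on the released spans (each span's end-slope, ×1/EI):
  span DE: point load 93.8 at a = 2.34: Pab(L + a)/(6LEI) = 410.9/EI
  span DE: triangular load, peak 43: 7w₀L³/(360EI) = 1339/EI
  span EF: point load 36 at a = 7.88: Pab(L + b)/(6LEI) = 154.8/EI
  span EF: triangular load, peak 16.5: w₀L³/(45EI) = 424.5/EI
  relative rotation θ_0 = (1750 + 579.2)/EI = 2329/EI
A unit hogging moment at E produces rotation L₁/(3EI) + L₂/(3EI) = 7.4/EI.
Slope continuity at E: θ_0 = M_E·7.4/EI, so M_E = 2329/7.4 = 314.8 kN·m (hogging).

M_E = 314.8 kN·m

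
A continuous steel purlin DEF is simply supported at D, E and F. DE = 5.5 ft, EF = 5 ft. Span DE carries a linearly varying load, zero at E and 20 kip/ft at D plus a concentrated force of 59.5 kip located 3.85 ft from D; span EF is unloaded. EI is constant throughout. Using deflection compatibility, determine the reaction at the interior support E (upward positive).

Take M_E as the redundant. Released structure: two simple spans DE and EF with a hinge at E.
Rotations at E on the released spans (each span's end-slope, ×1/EI):
  span DE: triangular load, peak 20: 7w₀L³/(360EI) = 64.7/EI
  span DE: point load 59.5 at a = 3.85: Pab(L + a)/(6LEI) = 107.1/EI
  relative rotation θ_0 = (171.8 + 0)/EI = 171.8/EI
A unit hogging moment at E produces rotation L₁/(3EI) + L₂/(3EI) = 3.5/EI.
Compatibility: M_E·(L₁+L₂)/(3EI) = θ_0, giving M_E = 49.08 kip·ft (hogging).
Span DE, ΣM about D with M_E applied at E: R_E^{DE}·5.5 = 329.9 + 49.08, so R_E^{DE} = 68.91 kip and R_D = 114.5 − 68.91 = 45.59 kip.
Span EF, ΣM about F: R_E^{EF}·5 = 0 + 49.08, so R_E^{EF} = 9.817 kip and R_F = 0 − 9.817 = -9.817 kip.
R_E = 68.91 + 9.817 = 78.72 kip.

R_E = 78.72 kip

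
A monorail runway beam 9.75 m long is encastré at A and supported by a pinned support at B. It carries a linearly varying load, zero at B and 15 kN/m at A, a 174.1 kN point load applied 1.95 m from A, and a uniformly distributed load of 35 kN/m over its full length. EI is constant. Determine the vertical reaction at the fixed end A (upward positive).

R_A = 436.1 kN

Take the reaction at B as the redundant and release it; the primary structure is a cantilever fixed at A.
Free-end deflection of the primary structure under the applied loading (downward +):
  triangular load, peak 15 at the fixed end: w₀L⁴/(30EI) = 4518/EI
  point load 174.1 at a = 1.95: Pa²(3L − a)/(6EI) = 3012/EI
  UDL 35: wL⁴/(8EI) = 39536/EI
  δ_0 = 47067/EI
Tip deflection under a unit load at B: L³/(3EI) = 309/EI.
The prop prevents deflection at B: R_B = δ_0/δ_{BB} = 47067/309 = 152.3 kN.
Vertical equilibrium: R_A = ΣP − R_B = 588.5 − 152.3 = 436.1 kN.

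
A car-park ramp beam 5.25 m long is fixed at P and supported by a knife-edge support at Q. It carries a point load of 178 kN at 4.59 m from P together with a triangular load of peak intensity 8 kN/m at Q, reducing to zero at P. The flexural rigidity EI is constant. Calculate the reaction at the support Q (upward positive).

R_Q = 156.2 kN

Release the roller at Q. Primary structure: cantilever fixed at P.
Downward deflection at the released point Q due to the loads:
  point load 178 at a = 4.59: Pa²(3L − a)/(6EI) = 6975/EI
  triangular load, peak 8 at the free end: 11w₀L⁴/(120EI) = 557.1/EI
  δ_0 = 7532/EI
Tip deflection under a unit load at Q: L³/(3EI) = 48.23/EI.
The prop prevents deflection at Q: R_Q = δ_0/δ_{QQ} = 7532/48.23 = 156.2 kN.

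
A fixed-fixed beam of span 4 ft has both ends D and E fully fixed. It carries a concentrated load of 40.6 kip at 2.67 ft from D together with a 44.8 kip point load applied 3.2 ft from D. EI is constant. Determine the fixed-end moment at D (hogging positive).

Take the two fixed-end moments M_D, M_E as redundants; the released structure is the simple span DE.
End rotations of the released simple span under the applied load (×1/EI):
  at D: point load 40.6 at a = 2.67: Pab(L + b)/(6LEI) = 32.02/EI
  at E: point load 40.6 at a = 2.67: Pab(L + a)/(6LEI) = 40.07/EI
  at D: point load 44.8 at a = 3.2: Pab(L + b)/(6LEI) = 22.94/EI
  at E: point load 44.8 at a = 3.2: Pab(L + a)/(6LEI) = 34.41/EI
  θ_D0 = 54.96/EI,  θ_E0 = 74.47/EI
Flexibility coefficients: a unit moment at one end gives L/(3EI) there and L/(6EI) at the far end, so f₁₁ = f₂₂ = 1.333/EI and f₁₂ = f₂₁ = 0.6667/EI.
Compatibility — zero rotation at each built-in end:
  1.333 M_D + 0.6667 M_E = 54.96
  0.6667 M_D + 1.333 M_E = 74.47
Solving the pair gives M_D = 17.72 kip·ft and M_E = 47 kip·ft (hogging).

M_D = 17.72 kip·ft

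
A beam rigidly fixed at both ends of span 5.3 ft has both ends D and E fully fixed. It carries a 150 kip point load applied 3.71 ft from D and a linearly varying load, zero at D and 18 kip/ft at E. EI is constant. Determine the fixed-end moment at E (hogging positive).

Release both end moments; the primary structure is a simply-supported span DE with redundants M_D and M_E.
Simple-span end rotations at D and E under the given loads:
  at D: point load 150 at a = 3.71: Pab(L + b)/(6LEI) = 191.7/EI
  at E: point load 150 at a = 3.71: Pab(L + a)/(6LEI) = 250.7/EI
  at D: triangular load, peak 18: 7w₀L³/(360EI) = 52.11/EI
  at E: triangular load, peak 18: w₀L³/(45EI) = 59.55/EI
  θ_D0 = 243.8/EI,  θ_E0 = 310.3/EI
Flexibility coefficients: a unit moment at one end gives L/(3EI) there and L/(6EI) at the far end, so f₁₁ = f₂₂ = 1.767/EI and f₁₂ = f₂₁ = 0.8833/EI.
Compatibility — zero rotation at each built-in end:
  1.767 M_D + 0.8833 M_E = 243.8
  0.8833 M_D + 1.767 M_E = 310.3
Solving the pair gives M_D = 66.94 kip·ft and M_E = 142.1 kip·ft (hogging).

M_E = 142.1 kip·ft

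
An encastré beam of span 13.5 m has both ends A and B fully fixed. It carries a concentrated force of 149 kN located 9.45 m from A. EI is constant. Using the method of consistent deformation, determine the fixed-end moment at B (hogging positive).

M_B = 295.7 kN·m

Release both end moments; the primary structure is a simply-supported span AB with redundants M_A and M_B.
On the primary (simply-supported) span, the end slopes from the loading are:
  at A: point load 149 at a = 9.45: Pab(L + b)/(6LEI) = 1236/EI
  at B: point load 149 at a = 9.45: Pab(L + a)/(6LEI) = 1616/EI
  θ_A0 = 1236/EI,  θ_B0 = 1616/EI
Flexibility coefficients: a unit moment at one end gives L/(3EI) there and L/(6EI) at the far end, so f₁₁ = f₂₂ = 4.5/EI and f₁₂ = f₂₁ = 2.25/EI.
Compatibility — zero rotation at each built-in end:
  4.5 M_A + 2.25 M_B = 1236
  2.25 M_A + 4.5 M_B = 1616
Solving the pair gives M_A = 126.7 kN·m and M_B = 295.7 kN·m (hogging).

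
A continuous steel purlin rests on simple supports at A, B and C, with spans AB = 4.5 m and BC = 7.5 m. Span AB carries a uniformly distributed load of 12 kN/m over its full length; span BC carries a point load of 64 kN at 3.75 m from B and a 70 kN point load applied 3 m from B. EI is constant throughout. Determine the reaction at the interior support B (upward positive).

R_B = 147.4 kN

Release continuity at B by inserting a hinge; the redundant is the internal moment M_B. The primary structure is two simply-supported spans AB and BC.
Rotations at B on the released spans (each span's end-slope, ×1/EI):
  span AB: UDL 12: wL³/(24EI) = 45.56/EI
  span BC: point load 64 at a = 3.75: Pab(L + b)/(6LEI) = 225/EI
  span BC: point load 70 at a = 3: Pab(L + b)/(6LEI) = 252/EI
  relative rotation θ_0 = (45.56 + 477)/EI = 522.6/EI
A unit hogging moment at B produces rotation L₁/(3EI) + L₂/(3EI) = 4/EI.
Compatibility: M_B·(L₁+L₂)/(3EI) = θ_0, giving M_B = 130.6 kN·m (hogging).
Span AB, ΣM about A with M_B applied at B: R_B^{AB}·4.5 = 121.5 + 130.6, so R_B^{AB} = 56.03 kN and R_A = 54 − 56.03 = -2.031 kN.
Span BC, ΣM about C: R_B^{BC}·7.5 = 555 + 130.6, so R_B^{BC} = 91.42 kN and R_C = 134 − 91.42 = 42.58 kN.
R_B = 56.03 + 91.42 = 147.4 kN.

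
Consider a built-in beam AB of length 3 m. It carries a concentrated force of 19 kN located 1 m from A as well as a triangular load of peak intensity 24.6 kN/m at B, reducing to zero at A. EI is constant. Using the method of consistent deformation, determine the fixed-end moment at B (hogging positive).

M_B = 15.29 kN·m

Release both end moments; the primary structure is a simply-supported span AB with redundants M_A and M_B.
On the primary (simply-supported) span, the end slopes from the loading are:
  at A: point load 19 at a = 1: Pab(L + b)/(6LEI) = 10.56/EI
  at B: point load 19 at a = 1: Pab(L + a)/(6LEI) = 8.444/EI
  at A: triangular load, peak 24.6: 7w₀L³/(360EI) = 12.91/EI
  at B: triangular load, peak 24.6: w₀L³/(45EI) = 14.76/EI
  θ_A0 = 23.47/EI,  θ_B0 = 23.2/EI
Flexibility coefficients: a unit moment at one end gives L/(3EI) there and L/(6EI) at the far end, so f₁₁ = f₂₂ = 1/EI and f₁₂ = f₂₁ = 0.5/EI.
Compatibility — zero rotation at each built-in end:
  1 M_A + 0.5 M_B = 23.47
  0.5 M_A + 1 M_B = 23.2
Solving the pair gives M_A = 15.82 kN·m and M_B = 15.29 kN·m (hogging).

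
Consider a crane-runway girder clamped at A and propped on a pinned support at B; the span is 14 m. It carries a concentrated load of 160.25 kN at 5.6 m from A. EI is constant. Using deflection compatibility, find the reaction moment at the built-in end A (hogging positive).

M_A = 430.8 kN·m

Remove the prop at B; the released (primary) structure is a cantilever built in at A.
Deflection at B on the released cantilever, summing each load's contribution:
  point load 160.25 at a = 5.6: Pa²(3L − a)/(6EI) = 30488/EI
Flexibility coefficient — unit upward force at B: δ_{BB} = L³/(3EI) = 914.7/EI.
The prop prevents deflection at B: R_B = δ_0/δ_{BB} = 30488/914.7 = 33.33 kN.
Moment equilibrium about A: M_A = Σ(load moments about A) − R_B·L = 897.4 − 33.33×14 = 430.8 kN·m.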